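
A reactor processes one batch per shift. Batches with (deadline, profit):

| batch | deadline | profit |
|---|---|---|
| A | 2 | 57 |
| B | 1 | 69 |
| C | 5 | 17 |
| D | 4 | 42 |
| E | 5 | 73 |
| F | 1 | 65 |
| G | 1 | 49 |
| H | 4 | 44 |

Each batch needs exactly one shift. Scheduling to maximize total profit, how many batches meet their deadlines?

5

By profit: E(d5,73), B(d1,69), F(d1,65), A(d2,57), G(d1,49), H(d4,44), D(d4,42), C(d5,17)
E→slot 5; B→slot 1; F skipped; A→slot 2; G skipped; H→slot 4; D→slot 3; C skipped.
5 of 8 scheduled.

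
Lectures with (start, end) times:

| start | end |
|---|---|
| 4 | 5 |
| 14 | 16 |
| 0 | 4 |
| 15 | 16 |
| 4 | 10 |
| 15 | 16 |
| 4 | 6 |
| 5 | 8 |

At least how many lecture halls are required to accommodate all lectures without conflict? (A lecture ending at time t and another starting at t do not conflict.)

3

The answer is the maximum number of intervals overlapping at any instant.
starts: [0, 4, 4, 4, 5, 14, 15, 15]
ends:   [4, 5, 6, 8, 10, 16, 16, 16]
s0→1 e4→0 s4→1 s4→2 s4→3  — peak 3.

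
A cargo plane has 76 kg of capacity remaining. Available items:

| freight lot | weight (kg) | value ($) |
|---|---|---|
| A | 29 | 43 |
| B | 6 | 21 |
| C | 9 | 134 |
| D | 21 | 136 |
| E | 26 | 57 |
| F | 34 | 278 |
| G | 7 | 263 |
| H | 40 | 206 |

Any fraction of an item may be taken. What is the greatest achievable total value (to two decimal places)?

836.75

Greedy by value/weight ratio, highest first.
Order: G (263/7=37.57) > C (134/9=14.89) > F (278/34=8.18) > D (136/21=6.48) > H (206/40=5.15) > B (21/6=3.50) > E (57/26=2.19) > A (43/29=1.48)
Fill: take G (7 @ 263) → take C (9 @ 134) → take F (34 @ 278) → take D (21 @ 136) → take 5/40 of H → 25.75; 76/76 used.
Total value = 836.75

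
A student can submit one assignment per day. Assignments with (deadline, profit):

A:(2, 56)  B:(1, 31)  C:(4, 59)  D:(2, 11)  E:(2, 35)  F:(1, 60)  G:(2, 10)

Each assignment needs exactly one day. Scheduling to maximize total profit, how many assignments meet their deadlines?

Sort by profit descending; place each in the latest free slot ≤ its deadline.
By profit: F(d1,60), C(d4,59), A(d2,56), E(d2,35), B(d1,31), D(d2,11), G(d2,10)
F→slot 1; C→slot 4; A→slot 2; E skipped; B skipped; D skipped; G skipped.
3 of 7 scheduled.

3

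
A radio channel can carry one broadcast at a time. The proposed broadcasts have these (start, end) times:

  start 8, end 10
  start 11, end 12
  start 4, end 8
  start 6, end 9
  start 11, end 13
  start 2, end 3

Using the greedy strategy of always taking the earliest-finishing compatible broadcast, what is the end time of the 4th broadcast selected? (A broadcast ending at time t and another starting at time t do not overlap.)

12

Sort by end time and greedily take each interval whose start is ≥ the last chosen end.
Sorted by end: (2,3)  (4,8)  (6,9)  (8,10)  (11,12)  (11,13)
take (2,3); take (4,8); take (8,10); take (11,12); skip (11,13).
Selected: (2,3) (4,8) (8,10) (11,12)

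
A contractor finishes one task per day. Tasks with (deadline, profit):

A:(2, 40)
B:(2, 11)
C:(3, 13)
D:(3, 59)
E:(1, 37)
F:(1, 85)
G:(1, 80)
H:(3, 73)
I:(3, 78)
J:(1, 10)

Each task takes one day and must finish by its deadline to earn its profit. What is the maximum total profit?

Take jobs in profit order; each goes to the latest open slot no later than its deadline.
Profit order: F=85 G=80 I=78 H=73 D=59 A=40 E=37 C=13 B=11 J=10
Assign: F→slot 1, G skipped, I→slot 3, H→slot 2, D skipped, A skipped, E skipped, C skipped, B skipped, J skipped.
Slots: [1:F] [2:H] [3:I]
Profit = 85 + 73 + 78 = 236

236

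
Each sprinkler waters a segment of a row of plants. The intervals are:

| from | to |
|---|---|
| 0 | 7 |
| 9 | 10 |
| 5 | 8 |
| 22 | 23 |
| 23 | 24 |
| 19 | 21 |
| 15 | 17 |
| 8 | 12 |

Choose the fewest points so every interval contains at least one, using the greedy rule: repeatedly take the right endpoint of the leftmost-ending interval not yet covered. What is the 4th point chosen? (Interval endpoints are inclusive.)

21

Process intervals by earliest right end; each time one isn't hit yet, stab at its right endpoint.
By right end: [0,7]  [5,8]  [9,10]  [8,12]  [15,17]  [19,21]  [22,23]  [23,24]
[0,7] uncovered → point at 7; [9,10] uncovered → point at 10; [15,17] uncovered → point at 17; [19,21] uncovered → point at 21; [22,23] uncovered → point at 23.
Points: 7, 10, 17, 21, 23 (5 total).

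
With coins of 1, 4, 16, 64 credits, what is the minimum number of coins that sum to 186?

9

Use the largest denomination that fits, subtract, and repeat.
186 = 2×64 + 3×16 + 2×4 + 2×1
Total coins = 2 + 3 + 2 + 2 = 9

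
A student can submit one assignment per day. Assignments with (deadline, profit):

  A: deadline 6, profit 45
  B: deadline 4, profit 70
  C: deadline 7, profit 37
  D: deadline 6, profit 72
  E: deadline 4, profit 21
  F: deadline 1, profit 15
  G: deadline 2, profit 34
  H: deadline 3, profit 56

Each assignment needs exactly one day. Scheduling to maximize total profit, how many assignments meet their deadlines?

7

Sort by profit descending; place each in the latest free slot ≤ its deadline.
By profit: D(d6,72), B(d4,70), H(d3,56), A(d6,45), C(d7,37), G(d2,34), E(d4,21), F(d1,15)
D→slot 6; B→slot 4; H→slot 3; A→slot 5; C→slot 7; G→slot 2; E→slot 1; F skipped.
7 of 8 scheduled.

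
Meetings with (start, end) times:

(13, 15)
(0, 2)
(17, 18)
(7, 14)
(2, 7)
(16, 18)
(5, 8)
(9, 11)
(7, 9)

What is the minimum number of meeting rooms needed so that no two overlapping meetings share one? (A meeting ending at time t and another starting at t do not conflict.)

The answer is the maximum number of intervals overlapping at any instant.
starts: [0, 2, 5, 7, 7, 9, 13, 16, 17]
ends:   [2, 7, 8, 9, 11, 14, 15, 18, 18]
s0→1 e2→0 s2→1 s5→2 e7→1 s7→2 s7→3  — peak 3.

3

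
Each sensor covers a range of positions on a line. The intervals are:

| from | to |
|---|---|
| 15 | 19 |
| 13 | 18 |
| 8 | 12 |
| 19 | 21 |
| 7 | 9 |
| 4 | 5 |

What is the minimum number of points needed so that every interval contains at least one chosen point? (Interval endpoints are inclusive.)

Process intervals by earliest right end; each time one isn't hit yet, stab at its right endpoint.
Sorted: [4,5] [7,9] [8,12] [13,18] [15,19] [19,21]
{[4,5]} hit by 5; {[7,9],[8,12]} hit by 9; {[13,18],[15,19]} hit by 18; {[19,21]} hit by 21.
Points: 5, 9, 18, 21 (4 total).

4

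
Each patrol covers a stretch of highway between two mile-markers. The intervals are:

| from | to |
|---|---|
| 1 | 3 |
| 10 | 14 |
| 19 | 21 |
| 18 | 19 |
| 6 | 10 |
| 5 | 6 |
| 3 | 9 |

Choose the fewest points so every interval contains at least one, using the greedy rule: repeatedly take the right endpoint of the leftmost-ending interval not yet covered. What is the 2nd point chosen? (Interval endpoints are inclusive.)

6

Sorted: [1,3] [5,6] [3,9] [6,10] [10,14] [18,19] [19,21]
{[1,3]} hit by 3; {[5,6],[3,9],[6,10]} hit by 6; {[10,14]} hit by 14; {[18,19],[19,21]} hit by 19.
Points: 3, 6, 14, 19 (4 total).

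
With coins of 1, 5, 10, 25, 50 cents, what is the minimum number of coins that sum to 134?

8

Greedy: take as many of the largest coin as possible, then repeat with the remainder.
134 = 2×50 + 1×25 + 1×5 + 4×1
Total coins = 2 + 1 + 1 + 4 = 8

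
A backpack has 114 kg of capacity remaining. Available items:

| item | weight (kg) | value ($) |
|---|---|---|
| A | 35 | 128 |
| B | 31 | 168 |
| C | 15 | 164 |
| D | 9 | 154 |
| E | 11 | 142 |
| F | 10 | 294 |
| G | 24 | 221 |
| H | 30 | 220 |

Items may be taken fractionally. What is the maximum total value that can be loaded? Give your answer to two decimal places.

1276.29

Ratios (sorted): F 29.40, D 17.11, E 12.91, C 10.93, G 9.21, H 7.33, B 5.42, A 3.66
take F (10 @ 294); take D (9 @ 154); take E (11 @ 142); take C (15 @ 164); take G (24 @ 221); take H (30 @ 220); take 15/31 of B → 81.29. Capacity used 114/114.
Total value = 1276.29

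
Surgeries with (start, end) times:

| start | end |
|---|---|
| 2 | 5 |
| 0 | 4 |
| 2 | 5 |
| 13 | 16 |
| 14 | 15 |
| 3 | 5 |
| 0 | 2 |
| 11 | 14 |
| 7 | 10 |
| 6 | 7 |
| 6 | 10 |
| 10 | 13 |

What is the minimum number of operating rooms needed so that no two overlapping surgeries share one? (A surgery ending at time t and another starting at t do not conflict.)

4

starts: [0, 0, 2, 2, 3, 6, 6, 7, 10, 11, 13, 14]
ends:   [2, 4, 5, 5, 5, 7, 10, 10, 13, 14, 15, 16]
s0→1 s0→2 e2→1 s2→2 s2→3 s3→4  — peak 4.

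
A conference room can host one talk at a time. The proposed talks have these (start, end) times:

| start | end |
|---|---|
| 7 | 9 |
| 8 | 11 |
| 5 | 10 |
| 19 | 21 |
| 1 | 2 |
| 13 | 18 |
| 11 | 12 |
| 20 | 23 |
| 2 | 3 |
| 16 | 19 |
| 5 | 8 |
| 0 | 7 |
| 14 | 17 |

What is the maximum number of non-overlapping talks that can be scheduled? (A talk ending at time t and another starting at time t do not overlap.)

7

Order by finish time; keep every interval that doesn't clash with the previous kept one.
Sorted by end: (1,2)  (2,3)  (0,7)  (5,8)  (7,9)  (5,10)  (8,11)  (11,12)  (14,17)  (13,18)  (16,19)  (19,21)  (20,23)
take (1,2); take (2,3); take (5,8); skip (7,9); take (8,11); take (11,12); take (14,17); take (19,21); skip (20,23).
Selected 7 talks.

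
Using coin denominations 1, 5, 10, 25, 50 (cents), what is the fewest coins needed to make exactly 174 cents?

Greedy: take as many of the largest coin as possible, then repeat with the remainder.
174 − 3×50→24 − 2×10→4 − 4×1→0
Total coins = 3 + 2 + 4 = 9

9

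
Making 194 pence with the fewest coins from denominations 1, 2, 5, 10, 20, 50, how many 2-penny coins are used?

2

Use the largest denomination that fits, subtract, and repeat.
194 − 3×50→44 − 2×20→4 − 2×2→0
Count of 2: 2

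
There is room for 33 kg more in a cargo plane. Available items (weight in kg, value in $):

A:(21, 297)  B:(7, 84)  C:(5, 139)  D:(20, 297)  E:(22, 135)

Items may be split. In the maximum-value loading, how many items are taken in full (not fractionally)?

2

Greedy by value/weight ratio, highest first.
Order: C (139/5=27.80) > D (297/20=14.85) > A (297/21=14.14) > B (84/7=12.00) > E (135/22=6.14)
Fill: take C (5 @ 139) → take D (20 @ 297) → take 8/21 of A → 113.14; 33/33 used.
2 item(s) taken whole; one partial (take 8/21 of A).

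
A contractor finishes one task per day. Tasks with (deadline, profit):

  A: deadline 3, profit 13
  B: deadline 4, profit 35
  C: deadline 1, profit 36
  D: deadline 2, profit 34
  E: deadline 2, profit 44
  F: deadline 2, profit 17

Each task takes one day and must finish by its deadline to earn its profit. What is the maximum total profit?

128

Sort by profit descending; place each in the latest free slot ≤ its deadline.
Profit order: E=44 C=36 B=35 D=34 F=17 A=13
Assign: E→slot 2, C→slot 1, B→slot 4, D skipped, F skipped, A→slot 3.
Slots: [1:C] [2:E] [3:A] [4:B]
Profit = 36 + 44 + 13 + 35 = 128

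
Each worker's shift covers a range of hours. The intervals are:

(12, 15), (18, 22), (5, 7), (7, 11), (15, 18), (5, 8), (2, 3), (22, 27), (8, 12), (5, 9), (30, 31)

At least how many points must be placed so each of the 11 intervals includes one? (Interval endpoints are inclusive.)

6

Sorted: [2,3] [5,7] [5,8] [5,9] [7,11] [8,12] [12,15] [15,18] [18,22] [22,27] [30,31]
{[2,3]} hit by 3; {[5,7],[5,8],[5,9],[7,11]} hit by 7; {[8,12],[12,15]} hit by 12; {[15,18],[18,22]} hit by 18; {[22,27]} hit by 27; {[30,31]} hit by 31.
Points: 3, 7, 12, 18, 27, 31 (6 total).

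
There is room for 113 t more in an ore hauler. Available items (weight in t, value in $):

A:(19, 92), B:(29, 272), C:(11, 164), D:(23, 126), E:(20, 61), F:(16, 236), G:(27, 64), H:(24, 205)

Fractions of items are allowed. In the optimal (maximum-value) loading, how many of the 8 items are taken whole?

5

Ratios (sorted): C 14.91, F 14.75, B 9.38, H 8.54, D 5.48, A 4.84, E 3.05, G 2.37
take C (11 @ 164); take F (16 @ 236); take B (29 @ 272); take H (24 @ 205); take D (23 @ 126); take 10/19 of A → 48.42. Capacity used 113/113.
5 item(s) taken whole; one partial (take 10/19 of A).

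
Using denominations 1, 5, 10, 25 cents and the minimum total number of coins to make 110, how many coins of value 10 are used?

1

Use the largest denomination that fits, subtract, and repeat.
110 = 4×25 + 1×10
Count of 10: 1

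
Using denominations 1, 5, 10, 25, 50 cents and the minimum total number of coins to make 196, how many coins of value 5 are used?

196 − 3×50→46 − 1×25→21 − 2×10→1 − 1×1→0
Count of 5: 0

0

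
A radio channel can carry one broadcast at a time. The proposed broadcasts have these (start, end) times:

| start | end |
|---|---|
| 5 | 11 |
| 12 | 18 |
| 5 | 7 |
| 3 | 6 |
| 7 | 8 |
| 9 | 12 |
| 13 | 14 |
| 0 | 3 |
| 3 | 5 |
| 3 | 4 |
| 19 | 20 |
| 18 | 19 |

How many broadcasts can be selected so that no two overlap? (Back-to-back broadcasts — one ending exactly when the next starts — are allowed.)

Sort by end time and greedily take each interval whose start is ≥ the last chosen end.
Sorted by end: (0,3)  (3,4)  (3,5)  (3,6)  (5,7)  (7,8)  (5,11)  (9,12)  (13,14)  (12,18)  (18,19)  (19,20)
take (0,3); take (3,4); take (5,7); take (7,8); take (9,12); take (13,14); take (18,19); take (19,20).
Selected 8 broadcasts.

8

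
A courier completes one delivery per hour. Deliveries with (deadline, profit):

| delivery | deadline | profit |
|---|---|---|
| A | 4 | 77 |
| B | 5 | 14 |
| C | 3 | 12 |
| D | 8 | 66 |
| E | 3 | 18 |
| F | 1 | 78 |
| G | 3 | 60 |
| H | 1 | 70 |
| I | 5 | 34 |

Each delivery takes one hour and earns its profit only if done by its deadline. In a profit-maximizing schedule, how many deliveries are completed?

Take jobs in profit order; each goes to the latest open slot no later than its deadline.
By profit: F(d1,78), A(d4,77), H(d1,70), D(d8,66), G(d3,60), I(d5,34), E(d3,18), B(d5,14), C(d3,12)
F→slot 1; A→slot 4; H skipped; D→slot 8; G→slot 3; I→slot 5; E→slot 2; B skipped; C skipped.
6 of 9 scheduled.

6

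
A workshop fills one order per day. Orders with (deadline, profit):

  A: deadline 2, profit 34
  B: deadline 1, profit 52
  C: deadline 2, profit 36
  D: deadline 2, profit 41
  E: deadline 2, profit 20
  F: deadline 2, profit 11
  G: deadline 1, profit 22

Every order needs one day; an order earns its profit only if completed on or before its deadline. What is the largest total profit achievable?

93

Take jobs in profit order; each goes to the latest open slot no later than its deadline.
Profit order: B=52 D=41 C=36 A=34 G=22 E=20 F=11
Assign: B→slot 1, D→slot 2, C skipped, A skipped, G skipped, E skipped, F skipped.
Slots: [1:B] [2:D]
Profit = 52 + 41 = 93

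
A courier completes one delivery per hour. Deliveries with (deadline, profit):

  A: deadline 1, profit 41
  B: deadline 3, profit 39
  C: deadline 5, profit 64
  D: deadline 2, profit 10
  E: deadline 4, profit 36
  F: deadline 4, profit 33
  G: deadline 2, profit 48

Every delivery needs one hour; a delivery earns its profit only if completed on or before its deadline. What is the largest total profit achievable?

228

Profit order: C=64 G=48 A=41 B=39 E=36 F=33 D=10
Assign: C→slot 5, G→slot 2, A→slot 1, B→slot 3, E→slot 4, F skipped, D skipped.
Slots: [1:A] [2:G] [3:B] [4:E] [5:C]
Profit = 41 + 48 + 39 + 36 + 64 = 228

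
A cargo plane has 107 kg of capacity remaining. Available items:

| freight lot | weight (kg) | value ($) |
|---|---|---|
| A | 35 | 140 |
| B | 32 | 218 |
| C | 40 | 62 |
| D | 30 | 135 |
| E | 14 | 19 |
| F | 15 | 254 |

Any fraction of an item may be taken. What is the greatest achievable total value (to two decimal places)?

Sort by value per unit weight and fill in that order.
Order: F (254/15=16.93) > B (218/32=6.81) > D (135/30=4.50) > A (140/35=4.00) > C (62/40=1.55) > E (19/14=1.36)
Fill: take F (15 @ 254) → take B (32 @ 218) → take D (30 @ 135) → take 30/35 of A → 120.00; 107/107 used.
Total value = 727.00

727.00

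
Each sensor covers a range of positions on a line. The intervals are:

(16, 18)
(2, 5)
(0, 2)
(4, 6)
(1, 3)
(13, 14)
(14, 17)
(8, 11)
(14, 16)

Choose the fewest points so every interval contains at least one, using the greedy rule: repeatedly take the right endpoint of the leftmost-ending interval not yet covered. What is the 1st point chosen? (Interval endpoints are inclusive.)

2

By right end: [0,2]  [1,3]  [2,5]  [4,6]  [8,11]  [13,14]  [14,16]  [14,17]  [16,18]
[0,2] uncovered → point at 2; [4,6] uncovered → point at 6; [8,11] uncovered → point at 11; [13,14] uncovered → point at 14; [16,18] uncovered → point at 18.
Points: 2, 6, 11, 14, 18 (5 total).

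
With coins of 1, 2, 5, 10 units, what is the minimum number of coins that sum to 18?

4

Use the largest denomination that fits, subtract, and repeat.
18 = 1×10 + 1×5 + 1×2 + 1×1
Total coins = 1 + 1 + 1 + 1 = 4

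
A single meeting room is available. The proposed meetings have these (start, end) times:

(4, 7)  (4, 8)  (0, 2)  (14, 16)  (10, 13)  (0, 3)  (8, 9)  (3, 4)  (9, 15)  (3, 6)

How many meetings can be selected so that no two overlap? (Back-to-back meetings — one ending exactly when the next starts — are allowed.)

Sorted by end: (0,2)  (0,3)  (3,4)  (3,6)  (4,7)  (4,8)  (8,9)  (10,13)  (9,15)  (14,16)
take (0,2); take (3,4); take (4,7); skip (4,8); take (8,9); take (10,13); skip (9,15); take (14,16).
Selected 6 meetings.

6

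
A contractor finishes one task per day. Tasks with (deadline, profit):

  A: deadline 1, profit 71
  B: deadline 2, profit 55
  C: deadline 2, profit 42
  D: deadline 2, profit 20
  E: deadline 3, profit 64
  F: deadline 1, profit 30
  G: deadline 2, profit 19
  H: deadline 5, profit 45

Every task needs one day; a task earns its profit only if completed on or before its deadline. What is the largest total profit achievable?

235

Profit order: A=71 E=64 B=55 H=45 C=42 F=30 D=20 G=19
Assign: A→slot 1, E→slot 3, B→slot 2, H→slot 5, C skipped, F skipped, D skipped, G skipped.
Slots: [1:A] [2:B] [3:E] [5:H]
Profit = 71 + 55 + 64 + 45 = 235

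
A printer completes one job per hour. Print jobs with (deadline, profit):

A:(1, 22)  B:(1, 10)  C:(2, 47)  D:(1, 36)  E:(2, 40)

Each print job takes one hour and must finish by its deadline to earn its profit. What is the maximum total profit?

87

Profit order: C=47 E=40 D=36 A=22 B=10
Assign: C→slot 2, E→slot 1, D skipped, A skipped, B skipped.
Slots: [1:E] [2:C]
Profit = 40 + 47 = 87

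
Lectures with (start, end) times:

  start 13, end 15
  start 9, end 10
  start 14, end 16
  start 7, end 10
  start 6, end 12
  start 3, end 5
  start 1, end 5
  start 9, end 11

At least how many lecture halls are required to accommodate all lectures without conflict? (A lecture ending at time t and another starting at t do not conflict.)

4

The answer is the maximum number of intervals overlapping at any instant.
starts: [1, 3, 6, 7, 9, 9, 13, 14]
ends:   [5, 5, 10, 10, 11, 12, 15, 16]
s1→1 s3→2 e5→1 e5→0 s6→1 s7→2 s9→3 s9→4  — peak 4.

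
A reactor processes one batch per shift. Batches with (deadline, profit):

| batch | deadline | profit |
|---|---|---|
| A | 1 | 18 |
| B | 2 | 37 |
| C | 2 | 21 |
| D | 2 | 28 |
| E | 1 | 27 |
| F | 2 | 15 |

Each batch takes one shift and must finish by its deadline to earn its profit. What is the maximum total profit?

65

Sort by profit descending; place each in the latest free slot ≤ its deadline.
By profit: B(d2,37), D(d2,28), E(d1,27), C(d2,21), A(d1,18), F(d2,15)
B→slot 2; D→slot 1; E skipped; C skipped; A skipped; F skipped.
Profit = 28 + 37 = 65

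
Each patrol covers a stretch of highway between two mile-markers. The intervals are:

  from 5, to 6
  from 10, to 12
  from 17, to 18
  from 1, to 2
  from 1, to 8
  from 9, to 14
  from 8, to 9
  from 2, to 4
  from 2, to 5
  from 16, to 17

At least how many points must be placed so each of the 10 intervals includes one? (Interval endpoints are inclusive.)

Process intervals by earliest right end; each time one isn't hit yet, stab at its right endpoint.
By right end: [1,2]  [2,4]  [2,5]  [5,6]  [1,8]  [8,9]  [10,12]  [9,14]  [16,17]  [17,18]
[1,2] uncovered → point at 2; [5,6] uncovered → point at 6; [8,9] uncovered → point at 9; [10,12] uncovered → point at 12; [16,17] uncovered → point at 17.
Points: 2, 6, 9, 12, 17 (5 total).

5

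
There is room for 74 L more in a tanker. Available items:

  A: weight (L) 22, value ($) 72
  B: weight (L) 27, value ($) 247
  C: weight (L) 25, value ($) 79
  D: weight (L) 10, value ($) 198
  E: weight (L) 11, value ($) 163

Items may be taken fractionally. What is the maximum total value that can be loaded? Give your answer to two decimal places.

Greedy by value/weight ratio, highest first.
Order: D (198/10=19.80) > E (163/11=14.82) > B (247/27=9.15) > A (72/22=3.27) > C (79/25=3.16)
Fill: take D (10 @ 198) → take E (11 @ 163) → take B (27 @ 247) → take A (22 @ 72) → take 4/25 of C → 12.64; 74/74 used.
Total value = 692.64

692.64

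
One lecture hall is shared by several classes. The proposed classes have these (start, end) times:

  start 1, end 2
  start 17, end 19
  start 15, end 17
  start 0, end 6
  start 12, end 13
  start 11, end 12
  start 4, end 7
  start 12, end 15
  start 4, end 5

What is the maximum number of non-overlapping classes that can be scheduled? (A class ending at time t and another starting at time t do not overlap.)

6

Order by finish time; keep every interval that doesn't clash with the previous kept one.
Sorted by end: (1,2)  (4,5)  (0,6)  (4,7)  (11,12)  (12,13)  (12,15)  (15,17)  (17,19)
take (1,2); take (4,5); skip (4,7); take (11,12); take (12,13); take (15,17); take (17,19).
Selected 6 classes.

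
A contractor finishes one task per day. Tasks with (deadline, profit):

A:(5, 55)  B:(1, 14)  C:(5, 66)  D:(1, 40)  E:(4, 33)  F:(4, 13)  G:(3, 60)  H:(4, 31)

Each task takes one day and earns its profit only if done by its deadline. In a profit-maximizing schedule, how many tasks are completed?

5

Profit order: C=66 G=60 A=55 D=40 E=33 H=31 B=14 F=13
Assign: C→slot 5, G→slot 3, A→slot 4, D→slot 1, E→slot 2, H skipped, B skipped, F skipped.
Slots: [1:D] [2:E] [3:G] [4:A] [5:C]
5 of 8 scheduled.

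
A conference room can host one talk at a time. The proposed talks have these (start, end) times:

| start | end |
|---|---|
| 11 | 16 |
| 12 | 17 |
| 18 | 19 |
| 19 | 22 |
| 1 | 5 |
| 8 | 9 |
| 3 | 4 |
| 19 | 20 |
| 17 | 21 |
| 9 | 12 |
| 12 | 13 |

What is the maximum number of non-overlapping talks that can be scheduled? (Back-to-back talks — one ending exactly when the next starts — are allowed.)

Sort by end time and greedily take each interval whose start is ≥ the last chosen end.
Sorted by end: (3,4)  (1,5)  (8,9)  (9,12)  (12,13)  (11,16)  (12,17)  (18,19)  (19,20)  (17,21)  (19,22)
take (3,4); skip (1,5); take (8,9); take (9,12); take (12,13); take (18,19); take (19,20); skip (17,21); skip (19,22).
Selected 6 talks.

6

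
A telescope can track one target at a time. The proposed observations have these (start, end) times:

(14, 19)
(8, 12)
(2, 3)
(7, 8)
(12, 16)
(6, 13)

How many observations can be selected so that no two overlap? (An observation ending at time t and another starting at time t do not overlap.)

4

Sort by end time and greedily take each interval whose start is ≥ the last chosen end.
By end time: (2,3), (7,8), (8,12), (6,13), (12,16), (14,19).
Pick (2,3); next start ≥ 3 → (7,8); next start ≥ 8 → (8,12); next start ≥ 12 → (12,16).
Selected 4 observations.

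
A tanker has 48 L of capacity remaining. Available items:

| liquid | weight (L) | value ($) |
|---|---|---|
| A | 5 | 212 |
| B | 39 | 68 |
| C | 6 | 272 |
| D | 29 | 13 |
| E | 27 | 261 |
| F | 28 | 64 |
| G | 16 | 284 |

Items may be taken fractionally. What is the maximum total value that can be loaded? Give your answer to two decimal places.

971.00

Ratios (sorted): C 45.33, A 42.40, G 17.75, E 9.67, F 2.29, B 1.74, D 0.45
take C (6 @ 272); take A (5 @ 212); take G (16 @ 284); take 21/27 of E → 203.00. Capacity used 48/48.
Total value = 971.00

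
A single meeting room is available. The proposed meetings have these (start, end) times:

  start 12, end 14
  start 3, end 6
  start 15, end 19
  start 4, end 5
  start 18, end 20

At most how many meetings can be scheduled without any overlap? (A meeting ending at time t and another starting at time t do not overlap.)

3

Greedy by earliest finish: after sorting by end time, pick each interval compatible with the last pick.
By end time: (4,5), (3,6), (12,14), (15,19), (18,20).
Pick (4,5); next start ≥ 5 → (12,14); next start ≥ 14 → (15,19).
Selected 3 meetings.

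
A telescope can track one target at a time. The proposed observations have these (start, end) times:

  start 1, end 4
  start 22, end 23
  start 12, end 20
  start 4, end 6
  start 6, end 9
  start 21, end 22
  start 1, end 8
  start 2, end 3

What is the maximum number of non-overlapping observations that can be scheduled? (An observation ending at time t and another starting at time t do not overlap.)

By end time: (2,3), (1,4), (4,6), (1,8), (6,9), (12,20), (21,22), (22,23).
Pick (2,3); next start ≥ 3 → (4,6); next start ≥ 6 → (6,9); next start ≥ 9 → (12,20); next start ≥ 20 → (21,22); next start ≥ 22 → (22,23).
Selected 6 observations.

6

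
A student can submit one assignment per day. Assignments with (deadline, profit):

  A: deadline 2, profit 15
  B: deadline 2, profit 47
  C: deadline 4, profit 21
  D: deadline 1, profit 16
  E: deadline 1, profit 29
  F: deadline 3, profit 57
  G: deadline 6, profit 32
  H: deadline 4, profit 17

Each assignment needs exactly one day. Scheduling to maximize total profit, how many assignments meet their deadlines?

Profit order: F=57 B=47 G=32 E=29 C=21 H=17 D=16 A=15
Assign: F→slot 3, B→slot 2, G→slot 6, E→slot 1, C→slot 4, H skipped, D skipped, A skipped.
Slots: [1:E] [2:B] [3:F] [4:C] [6:G]
5 of 8 scheduled.

5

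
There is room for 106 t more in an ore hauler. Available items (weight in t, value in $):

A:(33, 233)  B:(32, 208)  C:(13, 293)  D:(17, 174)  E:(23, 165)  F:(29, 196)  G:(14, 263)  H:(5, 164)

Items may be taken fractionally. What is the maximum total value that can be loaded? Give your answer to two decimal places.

1298.76

Sort by value per unit weight and fill in that order.
Ratios (sorted): H 32.80, C 22.54, G 18.79, D 10.24, E 7.17, A 7.06, F 6.76, B 6.50
take H (5 @ 164); take C (13 @ 293); take G (14 @ 263); take D (17 @ 174); take E (23 @ 165); take A (33 @ 233); take 1/29 of F → 6.76. Capacity used 106/106.
Total value = 1298.76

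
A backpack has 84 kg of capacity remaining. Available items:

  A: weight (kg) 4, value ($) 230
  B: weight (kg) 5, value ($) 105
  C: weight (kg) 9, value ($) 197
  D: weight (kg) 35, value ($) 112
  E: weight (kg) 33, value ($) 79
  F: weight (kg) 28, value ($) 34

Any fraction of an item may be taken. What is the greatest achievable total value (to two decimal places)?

718.21

Ratios (sorted): A 57.50, C 21.89, B 21.00, D 3.20, E 2.39, F 1.21
take A (4 @ 230); take C (9 @ 197); take B (5 @ 105); take D (35 @ 112); take 31/33 of E → 74.21. Capacity used 84/84.
Total value = 718.21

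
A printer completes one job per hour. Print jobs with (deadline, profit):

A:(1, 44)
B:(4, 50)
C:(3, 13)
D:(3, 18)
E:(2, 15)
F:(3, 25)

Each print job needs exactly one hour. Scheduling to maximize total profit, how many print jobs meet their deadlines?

4

Take jobs in profit order; each goes to the latest open slot no later than its deadline.
By profit: B(d4,50), A(d1,44), F(d3,25), D(d3,18), E(d2,15), C(d3,13)
B→slot 4; A→slot 1; F→slot 3; D→slot 2; E skipped; C skipped.
4 of 6 scheduled.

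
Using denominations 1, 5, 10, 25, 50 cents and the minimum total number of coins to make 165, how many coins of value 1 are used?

Use the largest denomination that fits, subtract, and repeat.
165 − 3×50→15 − 1×10→5 − 1×5→0
Count of 1: 0

0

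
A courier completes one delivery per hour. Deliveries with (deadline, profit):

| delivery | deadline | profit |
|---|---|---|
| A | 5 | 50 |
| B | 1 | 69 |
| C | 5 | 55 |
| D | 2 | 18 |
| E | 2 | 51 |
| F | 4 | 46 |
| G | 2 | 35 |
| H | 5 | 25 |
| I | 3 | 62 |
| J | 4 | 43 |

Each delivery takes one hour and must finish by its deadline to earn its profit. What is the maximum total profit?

Sort by profit descending; place each in the latest free slot ≤ its deadline.
By profit: B(d1,69), I(d3,62), C(d5,55), E(d2,51), A(d5,50), F(d4,46), J(d4,43), G(d2,35), H(d5,25), D(d2,18)
B→slot 1; I→slot 3; C→slot 5; E→slot 2; A→slot 4; F skipped; J skipped; G skipped; H skipped; D skipped.
Profit = 69 + 51 + 62 + 50 + 55 = 287

287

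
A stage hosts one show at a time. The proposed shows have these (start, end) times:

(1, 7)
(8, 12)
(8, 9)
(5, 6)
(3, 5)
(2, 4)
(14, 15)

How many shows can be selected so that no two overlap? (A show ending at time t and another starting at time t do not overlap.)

By end time: (2,4), (3,5), (5,6), (1,7), (8,9), (8,12), (14,15).
Pick (2,4); next start ≥ 4 → (5,6); next start ≥ 6 → (8,9); next start ≥ 9 → (14,15).
Selected 4 shows.

4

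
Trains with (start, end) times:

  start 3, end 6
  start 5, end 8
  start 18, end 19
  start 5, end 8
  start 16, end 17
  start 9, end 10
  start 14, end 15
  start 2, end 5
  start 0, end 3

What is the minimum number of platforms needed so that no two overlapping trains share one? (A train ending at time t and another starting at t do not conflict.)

The answer is the maximum number of intervals overlapping at any instant.
Events (time:±→running): 0:+→1 2:+→2 3:-→1 3:+→2 5:-→1 5:+→2 5:+→3 … peak 3.

3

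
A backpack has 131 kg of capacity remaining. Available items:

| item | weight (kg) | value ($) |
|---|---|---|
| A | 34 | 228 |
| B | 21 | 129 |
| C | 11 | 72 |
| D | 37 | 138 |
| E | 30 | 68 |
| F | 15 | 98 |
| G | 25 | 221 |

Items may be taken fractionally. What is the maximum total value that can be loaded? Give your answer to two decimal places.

Greedy by value/weight ratio, highest first.
Ratios (sorted): G 8.84, A 6.71, C 6.55, F 6.53, B 6.14, D 3.73, E 2.27
take G (25 @ 221); take A (34 @ 228); take C (11 @ 72); take F (15 @ 98); take B (21 @ 129); take 25/37 of D → 93.24. Capacity used 131/131.
Total value = 841.24

841.24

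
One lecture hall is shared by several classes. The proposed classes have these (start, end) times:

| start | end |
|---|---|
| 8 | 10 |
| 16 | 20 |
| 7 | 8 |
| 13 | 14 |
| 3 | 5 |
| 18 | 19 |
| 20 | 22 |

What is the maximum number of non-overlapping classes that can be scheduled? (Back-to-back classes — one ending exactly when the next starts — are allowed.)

Greedy by earliest finish: after sorting by end time, pick each interval compatible with the last pick.
By end time: (3,5), (7,8), (8,10), (13,14), (18,19), (16,20), (20,22).
Pick (3,5); next start ≥ 5 → (7,8); next start ≥ 8 → (8,10); next start ≥ 10 → (13,14); next start ≥ 14 → (18,19); next start ≥ 19 → (20,22).
Selected 6 classes.

6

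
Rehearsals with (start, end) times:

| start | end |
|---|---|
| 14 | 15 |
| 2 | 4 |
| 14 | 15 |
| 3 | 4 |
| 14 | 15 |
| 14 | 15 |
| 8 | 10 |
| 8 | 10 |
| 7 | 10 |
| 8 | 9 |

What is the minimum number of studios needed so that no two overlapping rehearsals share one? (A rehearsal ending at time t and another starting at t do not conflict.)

Count concurrent intervals with a sweep; the peak is the room count.
Events (time:±→running): 2:+→1 3:+→2 4:-→1 4:-→0 7:+→1 8:+→2 8:+→3 8:+→4 … peak 4.

4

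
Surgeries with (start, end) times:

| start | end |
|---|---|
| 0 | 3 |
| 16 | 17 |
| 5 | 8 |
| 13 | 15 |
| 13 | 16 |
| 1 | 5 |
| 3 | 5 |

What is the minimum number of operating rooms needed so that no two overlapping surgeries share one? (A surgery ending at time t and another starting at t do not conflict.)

2

The answer is the maximum number of intervals overlapping at any instant.
Events (time:±→running): 0:+→1 1:+→2 … peak 2.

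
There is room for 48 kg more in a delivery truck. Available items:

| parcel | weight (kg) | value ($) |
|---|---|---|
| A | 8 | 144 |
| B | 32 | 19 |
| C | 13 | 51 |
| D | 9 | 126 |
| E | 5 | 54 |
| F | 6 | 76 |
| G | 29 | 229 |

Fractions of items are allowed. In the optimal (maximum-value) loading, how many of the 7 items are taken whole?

4

Order: A (144/8=18.00) > D (126/9=14.00) > F (76/6=12.67) > E (54/5=10.80) > G (229/29=7.90) > C (51/13=3.92) > B (19/32=0.59)
Fill: take A (8 @ 144) → take D (9 @ 126) → take F (6 @ 76) → take E (5 @ 54) → take 20/29 of G → 157.93; 48/48 used.
4 item(s) taken whole; one partial (take 20/29 of G).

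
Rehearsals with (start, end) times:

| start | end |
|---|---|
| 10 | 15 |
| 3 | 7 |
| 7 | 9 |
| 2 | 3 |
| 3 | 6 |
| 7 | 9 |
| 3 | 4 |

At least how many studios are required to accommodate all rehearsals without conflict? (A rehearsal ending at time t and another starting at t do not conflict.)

3

Count concurrent intervals with a sweep; the peak is the room count.
Events (time:±→running): 2:+→1 3:-→0 3:+→1 3:+→2 3:+→3 … peak 3.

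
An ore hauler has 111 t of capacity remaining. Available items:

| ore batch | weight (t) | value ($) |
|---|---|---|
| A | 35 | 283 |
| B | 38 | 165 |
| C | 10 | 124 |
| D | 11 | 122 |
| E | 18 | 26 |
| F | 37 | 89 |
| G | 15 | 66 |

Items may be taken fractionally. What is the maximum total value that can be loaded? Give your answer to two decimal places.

764.81

Ratios (sorted): C 12.40, D 11.09, A 8.09, G 4.40, B 4.34, F 2.41, E 1.44
take C (10 @ 124); take D (11 @ 122); take A (35 @ 283); take G (15 @ 66); take B (38 @ 165); take 2/37 of F → 4.81. Capacity used 111/111.
Total value = 764.81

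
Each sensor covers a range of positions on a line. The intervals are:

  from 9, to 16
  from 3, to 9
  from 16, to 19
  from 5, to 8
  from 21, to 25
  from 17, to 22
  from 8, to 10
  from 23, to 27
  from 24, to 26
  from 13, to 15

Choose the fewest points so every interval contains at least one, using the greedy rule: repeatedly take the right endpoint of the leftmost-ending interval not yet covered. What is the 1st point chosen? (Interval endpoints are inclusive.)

By right end: [5,8]  [3,9]  [8,10]  [13,15]  [9,16]  [16,19]  [17,22]  [21,25]  [24,26]  [23,27]
[5,8] uncovered → point at 8; [13,15] uncovered → point at 15; [16,19] uncovered → point at 19; [21,25] uncovered → point at 25.
Points: 8, 15, 19, 25 (4 total).

8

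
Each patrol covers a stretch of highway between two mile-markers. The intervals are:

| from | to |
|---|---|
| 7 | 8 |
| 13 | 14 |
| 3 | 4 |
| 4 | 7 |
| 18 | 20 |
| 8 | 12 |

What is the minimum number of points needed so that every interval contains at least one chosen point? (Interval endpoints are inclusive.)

Process intervals by earliest right end; each time one isn't hit yet, stab at its right endpoint.
Sorted: [3,4] [4,7] [7,8] [8,12] [13,14] [18,20]
{[3,4],[4,7]} hit by 4; {[7,8],[8,12]} hit by 8; {[13,14]} hit by 14; {[18,20]} hit by 20.
Points: 4, 8, 14, 20 (4 total).

4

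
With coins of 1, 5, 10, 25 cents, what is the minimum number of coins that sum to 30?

2

Use the largest denomination that fits, subtract, and repeat.
30 − 1×25→5 − 1×5→0
Total coins = 1 + 1 = 2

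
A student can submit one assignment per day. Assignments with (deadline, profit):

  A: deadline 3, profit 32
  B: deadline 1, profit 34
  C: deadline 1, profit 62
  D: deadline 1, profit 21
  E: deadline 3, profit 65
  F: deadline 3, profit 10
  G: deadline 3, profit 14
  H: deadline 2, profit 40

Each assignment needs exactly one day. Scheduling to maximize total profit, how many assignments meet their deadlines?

3

Take jobs in profit order; each goes to the latest open slot no later than its deadline.
Profit order: E=65 C=62 H=40 B=34 A=32 D=21 G=14 F=10
Assign: E→slot 3, C→slot 1, H→slot 2, B skipped, A skipped, D skipped, G skipped, F skipped.
Slots: [1:C] [2:H] [3:E]
3 of 8 scheduled.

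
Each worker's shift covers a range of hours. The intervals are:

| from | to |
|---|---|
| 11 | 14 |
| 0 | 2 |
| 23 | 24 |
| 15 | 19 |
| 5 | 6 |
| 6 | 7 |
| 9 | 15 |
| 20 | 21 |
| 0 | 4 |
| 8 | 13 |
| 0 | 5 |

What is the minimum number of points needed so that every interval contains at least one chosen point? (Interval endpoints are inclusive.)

6

Sort by right endpoint; whenever an interval is uncovered, place a point at its right end.
By right end: [0,2]  [0,4]  [0,5]  [5,6]  [6,7]  [8,13]  [11,14]  [9,15]  [15,19]  [20,21]  [23,24]
[0,2] uncovered → point at 2; [5,6] uncovered → point at 6; [8,13] uncovered → point at 13; [15,19] uncovered → point at 19; [20,21] uncovered → point at 21; [23,24] uncovered → point at 24.
Points: 2, 6, 13, 19, 21, 24 (6 total).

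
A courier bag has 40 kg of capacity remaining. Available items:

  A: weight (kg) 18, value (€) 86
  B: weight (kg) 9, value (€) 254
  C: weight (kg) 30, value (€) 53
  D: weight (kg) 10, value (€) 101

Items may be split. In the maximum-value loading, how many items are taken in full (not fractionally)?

Ratios (sorted): B 28.22, D 10.10, A 4.78, C 1.77
take B (9 @ 254); take D (10 @ 101); take A (18 @ 86); take 3/30 of C → 5.30. Capacity used 40/40.
3 item(s) taken whole; one partial (take 3/30 of C).

3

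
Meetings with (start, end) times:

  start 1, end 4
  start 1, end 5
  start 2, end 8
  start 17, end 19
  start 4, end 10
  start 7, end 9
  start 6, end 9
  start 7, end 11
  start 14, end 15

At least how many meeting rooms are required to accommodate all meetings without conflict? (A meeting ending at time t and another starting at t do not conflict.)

The answer is the maximum number of intervals overlapping at any instant.
starts: [1, 1, 2, 4, 6, 7, 7, 14, 17]
ends:   [4, 5, 8, 9, 9, 10, 11, 15, 19]
s1→1 s1→2 s2→3 e4→2 s4→3 e5→2 s6→3 s7→4 s7→5  — peak 5.

5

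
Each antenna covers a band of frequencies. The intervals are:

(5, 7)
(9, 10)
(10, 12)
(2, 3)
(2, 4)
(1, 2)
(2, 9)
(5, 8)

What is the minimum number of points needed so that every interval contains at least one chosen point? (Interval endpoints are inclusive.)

Sort by right endpoint; whenever an interval is uncovered, place a point at its right end.
By right end: [1,2]  [2,3]  [2,4]  [5,7]  [5,8]  [2,9]  [9,10]  [10,12]
[1,2] uncovered → point at 2; [5,7] uncovered → point at 7; [9,10] uncovered → point at 10.
Points: 2, 7, 10 (3 total).

3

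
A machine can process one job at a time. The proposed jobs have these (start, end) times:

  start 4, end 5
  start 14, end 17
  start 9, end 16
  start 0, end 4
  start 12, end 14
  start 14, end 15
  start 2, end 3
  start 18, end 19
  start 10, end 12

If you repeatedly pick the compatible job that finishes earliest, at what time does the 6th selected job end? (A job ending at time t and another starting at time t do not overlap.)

19

Sort by end time and greedily take each interval whose start is ≥ the last chosen end.
By end time: (2,3), (0,4), (4,5), (10,12), (12,14), (14,15), (9,16), (14,17), (18,19).
Pick (2,3); next start ≥ 3 → (4,5); next start ≥ 5 → (10,12); next start ≥ 12 → (12,14); next start ≥ 14 → (14,15); next start ≥ 15 → (18,19).
Selected: (2,3) (4,5) (10,12) (12,14) (14,15) (18,19)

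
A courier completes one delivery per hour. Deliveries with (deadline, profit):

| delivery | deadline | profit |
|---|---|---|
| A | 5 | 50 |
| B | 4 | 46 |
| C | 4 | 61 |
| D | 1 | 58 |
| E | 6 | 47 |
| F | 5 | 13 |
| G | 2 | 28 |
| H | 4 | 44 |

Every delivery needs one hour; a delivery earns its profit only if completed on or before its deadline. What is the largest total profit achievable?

Take jobs in profit order; each goes to the latest open slot no later than its deadline.
Profit order: C=61 D=58 A=50 E=47 B=46 H=44 G=28 F=13
Assign: C→slot 4, D→slot 1, A→slot 5, E→slot 6, B→slot 3, H→slot 2, G skipped, F skipped.
Slots: [1:D] [2:H] [3:B] [4:C] [5:A] [6:E]
Profit = 58 + 44 + 46 + 61 + 50 + 47 = 306

306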